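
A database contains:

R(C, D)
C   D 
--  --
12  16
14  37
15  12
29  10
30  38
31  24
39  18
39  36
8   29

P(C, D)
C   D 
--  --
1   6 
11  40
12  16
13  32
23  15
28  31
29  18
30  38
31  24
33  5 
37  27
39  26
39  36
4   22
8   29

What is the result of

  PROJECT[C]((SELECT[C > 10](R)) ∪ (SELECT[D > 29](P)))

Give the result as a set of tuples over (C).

Selection C > 10: {(12, 16), (14, 37), (15, 12), (29, 10), (30, 38), (31, 24), (39, 18), (39, 36)}
Selection D > 29: {(11, 40), (13, 32), (28, 31), (30, 38), (39, 36)}
Taking the union: {(11, 40), (12, 16), (13, 32), (14, 37), (15, 12), (28, 31), (29, 10), (30, 38), (31, 24), (39, 18), (39, 36)}
Projecting to C (1 duplicate(s) eliminated): {11, 12, 13, 14, 15, 28, 29, 30, 31, 39}

{11, 12, 13, 14, 15, 28, 29, 30, 31, 39}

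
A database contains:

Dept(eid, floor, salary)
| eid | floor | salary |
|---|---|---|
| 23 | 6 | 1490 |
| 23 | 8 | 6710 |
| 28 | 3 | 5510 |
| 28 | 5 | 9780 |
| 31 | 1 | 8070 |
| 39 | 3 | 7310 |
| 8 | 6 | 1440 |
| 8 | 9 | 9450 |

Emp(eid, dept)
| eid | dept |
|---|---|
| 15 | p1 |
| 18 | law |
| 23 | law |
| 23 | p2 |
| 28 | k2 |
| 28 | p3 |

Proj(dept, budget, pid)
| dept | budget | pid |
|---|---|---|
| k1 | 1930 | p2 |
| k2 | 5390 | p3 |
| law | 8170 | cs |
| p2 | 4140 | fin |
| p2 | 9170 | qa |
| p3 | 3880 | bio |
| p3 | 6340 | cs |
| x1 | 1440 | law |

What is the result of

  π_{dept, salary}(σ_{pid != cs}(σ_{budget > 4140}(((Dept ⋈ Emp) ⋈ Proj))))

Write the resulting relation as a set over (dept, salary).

Natural join on eid: {(23, 6, 1490, law), (23, 6, 1490, p2), (23, 8, 6710, law), (23, 8, 6710, p2), (28, 3, 5510, k2), (28, 3, 5510, p3), (28, 5, 9780, k2), (28, 5, 9780, p3)}
Natural join on dept: {(23, 6, 1490, law, 8170, cs), (23, 6, 1490, p2, 4140, fin), (23, 6, 1490, p2, 9170, qa), (23, 8, 6710, law, 8170, cs), (23, 8, 6710, p2, 4140, fin), (23, 8, 6710, p2, 9170, qa), (28, 3, 5510, k2, 5390, p3), (28, 3, 5510, p3, 3880, bio), (28, 3, 5510, p3, 6340, cs), (28, 5, 9780, k2, 5390, p3), (28, 5, 9780, p3, 3880, bio), (28, 5, 9780, p3, 6340, cs)}
Filtering on budget > 4140 leaves {(23, 6, 1490, law, 8170, cs), (23, 6, 1490, p2, 9170, qa), (23, 8, 6710, law, 8170, cs), (23, 8, 6710, p2, 9170, qa), (28, 3, 5510, k2, 5390, p3), (28, 3, 5510, p3, 6340, cs), (28, 5, 9780, k2, 5390, p3), (28, 5, 9780, p3, 6340, cs)}.
Filtering on pid != cs leaves {(23, 6, 1490, p2, 9170, qa), (23, 8, 6710, p2, 9170, qa), (28, 3, 5510, k2, 5390, p3), (28, 5, 9780, k2, 5390, p3)}.
Keep only column(s) dept, salary: {(k2, 5510), (k2, 9780), (p2, 1490), (p2, 6710)}

{(k2, 5510), (k2, 9780), (p2, 1490), (p2, 6710)}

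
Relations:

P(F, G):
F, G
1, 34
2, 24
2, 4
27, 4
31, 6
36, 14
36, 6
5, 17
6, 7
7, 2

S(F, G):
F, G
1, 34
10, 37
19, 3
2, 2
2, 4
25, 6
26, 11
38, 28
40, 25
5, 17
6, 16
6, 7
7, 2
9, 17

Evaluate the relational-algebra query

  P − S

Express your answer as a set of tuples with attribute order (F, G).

{(2, 24), (27, 4), (31, 6), (36, 14), (36, 6)}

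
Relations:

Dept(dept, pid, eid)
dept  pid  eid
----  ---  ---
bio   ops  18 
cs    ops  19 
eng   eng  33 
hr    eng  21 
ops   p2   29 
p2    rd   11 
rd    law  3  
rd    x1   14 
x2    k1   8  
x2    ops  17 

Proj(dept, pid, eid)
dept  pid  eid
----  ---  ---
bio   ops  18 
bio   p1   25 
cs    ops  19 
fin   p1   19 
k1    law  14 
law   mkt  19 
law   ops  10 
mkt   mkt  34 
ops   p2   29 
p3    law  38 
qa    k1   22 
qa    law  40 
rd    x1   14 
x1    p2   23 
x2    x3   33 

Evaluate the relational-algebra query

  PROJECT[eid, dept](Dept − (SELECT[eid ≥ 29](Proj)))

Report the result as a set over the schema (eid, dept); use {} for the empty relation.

{(11, p2), (14, rd), (17, x2), (18, bio), (19, cs), (21, hr), (3, rd), (33, eng), (8, x2)}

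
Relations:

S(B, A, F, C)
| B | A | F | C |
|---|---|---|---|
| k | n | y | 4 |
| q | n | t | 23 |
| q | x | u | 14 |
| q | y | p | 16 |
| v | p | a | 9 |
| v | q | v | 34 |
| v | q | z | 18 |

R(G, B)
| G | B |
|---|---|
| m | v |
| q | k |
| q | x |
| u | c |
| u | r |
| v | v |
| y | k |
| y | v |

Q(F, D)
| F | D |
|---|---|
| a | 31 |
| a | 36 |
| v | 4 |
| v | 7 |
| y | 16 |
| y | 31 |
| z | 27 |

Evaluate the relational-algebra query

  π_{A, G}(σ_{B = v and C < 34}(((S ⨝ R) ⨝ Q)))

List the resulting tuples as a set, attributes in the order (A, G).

Joining S and R on B yields {(k, n, y, 4, q), (k, n, y, 4, y), (v, p, a, 9, m), (v, p, a, 9, v), (v, p, a, 9, y), (v, q, v, 34, m), (v, q, v, 34, v), (v, q, v, 34, y), (v, q, z, 18, m), (v, q, z, 18, v), (v, q, z, 18, y)}.
Joining (S ⨝ R) and Q on F yields {(k, n, y, 4, q, 16), (k, n, y, 4, q, 31), (k, n, y, 4, y, 16), (k, n, y, 4, y, 31), (v, p, a, 9, m, 31), (v, p, a, 9, m, 36), (v, p, a, 9, v, 31), (v, p, a, 9, v, 36), (v, p, a, 9, y, 31), (v, p, a, 9, y, 36), (v, q, v, 34, m, 4), (v, q, v, 34, m, 7), (v, q, v, 34, v, 4), (v, q, v, 34, v, 7), (v, q, v, 34, y, 4), (v, q, v, 34, y, 7), (v, q, z, 18, m, 27), (v, q, z, 18, v, 27), (v, q, z, 18, y, 27)}.
Filtering on B = v and C < 34 leaves {(v, p, a, 9, m, 31), (v, p, a, 9, m, 36), (v, p, a, 9, v, 31), (v, p, a, 9, v, 36), (v, p, a, 9, y, 31), (v, p, a, 9, y, 36), (v, q, z, 18, m, 27), (v, q, z, 18, v, 27), (v, q, z, 18, y, 27)}.
π[A, G]: project onto (A, G) (3 duplicate(s) eliminated) → {(p, m), (p, v), (p, y), (q, m), (q, v), (q, y)}

{(p, m), (p, v), (p, y), (q, m), (q, v), (q, y)}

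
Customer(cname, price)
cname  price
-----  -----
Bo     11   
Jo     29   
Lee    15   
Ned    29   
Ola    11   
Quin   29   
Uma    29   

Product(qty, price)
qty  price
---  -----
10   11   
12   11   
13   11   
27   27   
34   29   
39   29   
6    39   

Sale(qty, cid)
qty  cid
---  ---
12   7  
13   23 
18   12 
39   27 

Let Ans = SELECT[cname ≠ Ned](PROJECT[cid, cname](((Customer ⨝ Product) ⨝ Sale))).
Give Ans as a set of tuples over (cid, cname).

Natural join on price: {(Bo, 11, 10), (Bo, 11, 12), (Bo, 11, 13), (Jo, 29, 34), (Jo, 29, 39), (Ned, 29, 34), (Ned, 29, 39), (Ola, 11, 10), (Ola, 11, 12), (Ola, 11, 13), (Quin, 29, 34), (Quin, 29, 39), (Uma, 29, 34), (Uma, 29, 39)}
Natural join on qty: {(Bo, 11, 12, 7), (Bo, 11, 13, 23), (Jo, 29, 39, 27), (Ned, 29, 39, 27), (Ola, 11, 12, 7), (Ola, 11, 13, 23), (Quin, 29, 39, 27), (Uma, 29, 39, 27)}
Keep only column(s) cid, cname: {(23, Bo), (23, Ola), (27, Jo), (27, Ned), (27, Quin), (27, Uma), (7, Bo), (7, Ola)}
Apply σ_{cname ≠ Ned}; surviving tuples: {(23, Bo), (23, Ola), (27, Jo), (27, Quin), (27, Uma), (7, Bo), (7, Ola)}

{(23, Bo), (23, Ola), (27, Jo), (27, Quin), (27, Uma), (7, Bo), (7, Ola)}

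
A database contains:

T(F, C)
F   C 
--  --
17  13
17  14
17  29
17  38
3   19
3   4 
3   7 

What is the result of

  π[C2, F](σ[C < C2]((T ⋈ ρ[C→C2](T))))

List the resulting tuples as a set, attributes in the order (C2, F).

ρ[C→C2]: schema becomes (F, C2); tuples unchanged.
Natural join on F: {(17, 13, 13), (17, 13, 14), (17, 13, 29), (17, 13, 38), (17, 14, 13), (17, 14, 14), (17, 14, 29), (17, 14, 38), (17, 29, 13), (17, 29, 14), (17, 29, 29), (17, 29, 38), (17, 38, 13), (17, 38, 14), (17, 38, 29), (17, 38, 38), (3, 19, 19), (3, 19, 4), (3, 19, 7), (3, 4, 19), (3, 4, 4), (3, 4, 7), (3, 7, 19), (3, 7, 4), (3, 7, 7)}
σ[C < C2]: keep tuples satisfying C < C2 → {(17, 13, 14), (17, 13, 29), (17, 13, 38), (17, 14, 29), (17, 14, 38), (17, 29, 38), (3, 4, 19), (3, 4, 7), (3, 7, 19)}
Projecting to C2, F (4 duplicate(s) eliminated): {(14, 17), (19, 3), (29, 17), (38, 17), (7, 3)}

{(14, 17), (19, 3), (29, 17), (38, 17), (7, 3)}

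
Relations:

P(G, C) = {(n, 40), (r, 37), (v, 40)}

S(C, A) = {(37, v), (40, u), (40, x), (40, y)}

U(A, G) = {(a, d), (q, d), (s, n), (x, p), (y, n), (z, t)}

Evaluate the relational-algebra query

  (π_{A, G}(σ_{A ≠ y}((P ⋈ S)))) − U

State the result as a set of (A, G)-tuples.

Joining P and S on C yields {(n, 40, u), (n, 40, x), (n, 40, y), (r, 37, v), (v, 40, u), (v, 40, x), (v, 40, y)}.
Filtering on A ≠ y leaves {(n, 40, u), (n, 40, x), (r, 37, v), (v, 40, u), (v, 40, x)}.
π_{A, G} gives {(u, n), (u, v), (v, r), (x, n), (x, v)}.
Set difference of the two operands is {(u, n), (u, v), (v, r), (x, n), (x, v)}.

{(u, n), (u, v), (v, r), (x, n), (x, v)}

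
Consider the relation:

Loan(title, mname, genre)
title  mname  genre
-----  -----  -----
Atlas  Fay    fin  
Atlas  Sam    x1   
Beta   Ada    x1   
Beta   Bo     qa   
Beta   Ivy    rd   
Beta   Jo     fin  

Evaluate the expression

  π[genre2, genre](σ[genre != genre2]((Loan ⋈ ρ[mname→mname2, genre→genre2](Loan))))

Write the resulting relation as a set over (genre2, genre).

{(fin, qa), (fin, rd), (fin, x1), (qa, fin), (qa, rd), (qa, x1), (rd, fin), (rd, qa), (rd, x1), (x1, fin), (x1, qa), (x1, rd)}

ρ[mname→mname2, genre→genre2]: schema becomes (title, mname2, genre2); tuples unchanged.
Loan ⋈ ρ[mname→mname2, genre→genre2](Loan) (natural join on title): {(Atlas, Fay, fin, Fay, fin), (Atlas, Fay, fin, Sam, x1), (Atlas, Sam, x1, Fay, fin), (Atlas, Sam, x1, Sam, x1), (Beta, Ada, x1, Ada, x1), (Beta, Ada, x1, Bo, qa), (Beta, Ada, x1, Ivy, rd), (Beta, Ada, x1, Jo, fin), (Beta, Bo, qa, Ada, x1), (Beta, Bo, qa, Bo, qa), (Beta, Bo, qa, Ivy, rd), (Beta, Bo, qa, Jo, fin), (Beta, Ivy, rd, Ada, x1), (Beta, Ivy, rd, Bo, qa), (Beta, Ivy, rd, Ivy, rd), (Beta, Ivy, rd, Jo, fin), (Beta, Jo, fin, Ada, x1), (Beta, Jo, fin, Bo, qa), (Beta, Jo, fin, Ivy, rd), (Beta, Jo, fin, Jo, fin)}
Selection genre != genre2: {(Atlas, Fay, fin, Sam, x1), (Atlas, Sam, x1, Fay, fin), (Beta, Ada, x1, Bo, qa), (Beta, Ada, x1, Ivy, rd), (Beta, Ada, x1, Jo, fin), (Beta, Bo, qa, Ada, x1), (Beta, Bo, qa, Ivy, rd), (Beta, Bo, qa, Jo, fin), (Beta, Ivy, rd, Ada, x1), (Beta, Ivy, rd, Bo, qa), (Beta, Ivy, rd, Jo, fin), (Beta, Jo, fin, Ada, x1), (Beta, Jo, fin, Bo, qa), (Beta, Jo, fin, Ivy, rd)}
Projecting to genre2, genre (2 duplicate(s) eliminated): {(fin, qa), (fin, rd), (fin, x1), (qa, fin), (qa, rd), (qa, x1), (rd, fin), (rd, qa), (rd, x1), (x1, fin), (x1, qa), (x1, rd)}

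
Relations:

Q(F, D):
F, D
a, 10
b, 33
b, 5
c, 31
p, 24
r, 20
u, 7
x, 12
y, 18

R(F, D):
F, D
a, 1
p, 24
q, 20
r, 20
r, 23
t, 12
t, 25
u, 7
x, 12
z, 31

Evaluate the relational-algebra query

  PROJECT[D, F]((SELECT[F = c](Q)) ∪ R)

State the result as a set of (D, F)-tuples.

{(1, a), (12, t), (12, x), (20, q), (20, r), (23, r), (24, p), (25, t), (31, c), (31, z), (7, u)}

Apply σ_{F = c}; surviving tuples: {(c, 31)}
Set union of the two operands is {(a, 1), (c, 31), (p, 24), (q, 20), (r, 20), (r, 23), (t, 12), (t, 25), (u, 7), (x, 12), (z, 31)}.
π[D, F]: project onto (D, F) → {(1, a), (12, t), (12, x), (20, q), (20, r), (23, r), (24, p), (25, t), (31, c), (31, z), (7, u)}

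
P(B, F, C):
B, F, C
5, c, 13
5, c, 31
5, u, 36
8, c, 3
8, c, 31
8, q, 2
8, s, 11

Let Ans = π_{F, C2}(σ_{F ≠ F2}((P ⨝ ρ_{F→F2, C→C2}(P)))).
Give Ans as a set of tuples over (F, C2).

{(c, 11), (c, 2), (c, 36), (q, 11), (q, 3), (q, 31), (s, 2), (s, 3), (s, 31), (u, 13), (u, 31)}

ρ[F→F2, C→C2]: schema becomes (B, F2, C2); tuples unchanged.
P ⋈ ρ_{F→F2, C→C2}(P) (natural join on B): {(5, c, 13, c, 13), (5, c, 13, c, 31), (5, c, 13, u, 36), (5, c, 31, c, 13), (5, c, 31, c, 31), (5, c, 31, u, 36), (5, u, 36, c, 13), (5, u, 36, c, 31), (5, u, 36, u, 36), (8, c, 3, c, 3), (8, c, 3, c, 31), (8, c, 3, q, 2), (8, c, 3, s, 11), (8, c, 31, c, 3), (8, c, 31, c, 31), (8, c, 31, q, 2), (8, c, 31, s, 11), (8, q, 2, c, 3), (8, q, 2, c, 31), (8, q, 2, q, 2), (8, q, 2, s, 11), (8, s, 11, c, 3), (8, s, 11, c, 31), (8, s, 11, q, 2), (8, s, 11, s, 11)}
Selection F ≠ F2: {(5, c, 13, u, 36), (5, c, 31, u, 36), (5, u, 36, c, 13), (5, u, 36, c, 31), (8, c, 3, q, 2), (8, c, 3, s, 11), (8, c, 31, q, 2), (8, c, 31, s, 11), (8, q, 2, c, 3), (8, q, 2, c, 31), (8, q, 2, s, 11), (8, s, 11, c, 3), (8, s, 11, c, 31), (8, s, 11, q, 2)}
π[F, C2]: project onto (F, C2) (3 duplicate(s) eliminated) → {(c, 11), (c, 2), (c, 36), (q, 11), (q, 3), (q, 31), (s, 2), (s, 3), (s, 31), (u, 13), (u, 31)}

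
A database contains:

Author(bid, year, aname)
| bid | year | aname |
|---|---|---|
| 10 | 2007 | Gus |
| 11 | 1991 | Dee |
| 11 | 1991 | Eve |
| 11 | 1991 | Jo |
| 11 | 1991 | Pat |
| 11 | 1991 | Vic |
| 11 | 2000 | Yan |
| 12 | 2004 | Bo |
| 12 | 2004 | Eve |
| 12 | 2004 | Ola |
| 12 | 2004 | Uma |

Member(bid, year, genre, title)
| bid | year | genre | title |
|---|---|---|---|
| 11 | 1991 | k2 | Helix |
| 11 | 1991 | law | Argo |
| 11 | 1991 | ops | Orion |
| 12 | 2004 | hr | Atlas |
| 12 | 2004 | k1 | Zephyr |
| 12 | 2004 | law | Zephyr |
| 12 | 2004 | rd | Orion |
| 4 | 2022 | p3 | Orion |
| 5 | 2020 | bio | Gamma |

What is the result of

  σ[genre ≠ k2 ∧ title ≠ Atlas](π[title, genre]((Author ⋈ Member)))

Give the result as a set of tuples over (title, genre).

Author ⋈ Member (natural join on bid, year): {(11, 1991, Dee, k2, Helix), (11, 1991, Dee, law, Argo), (11, 1991, Dee, ops, Orion), (11, 1991, Eve, k2, Helix), (11, 1991, Eve, law, Argo), (11, 1991, Eve, ops, Orion), (11, 1991, Jo, k2, Helix), (11, 1991, Jo, law, Argo), (11, 1991, Jo, ops, Orion), (11, 1991, Pat, k2, Helix), (11, 1991, Pat, law, Argo), (11, 1991, Pat, ops, Orion), (11, 1991, Vic, k2, Helix), (11, 1991, Vic, law, Argo), (11, 1991, Vic, ops, Orion), (12, 2004, Bo, hr, Atlas), (12, 2004, Bo, k1, Zephyr), (12, 2004, Bo, law, Zephyr), (12, 2004, Bo, rd, Orion), (12, 2004, Eve, hr, Atlas), (12, 2004, Eve, k1, Zephyr), (12, 2004, Eve, law, Zephyr), (12, 2004, Eve, rd, Orion), (12, 2004, Ola, hr, Atlas), (12, 2004, Ola, k1, Zephyr), (12, 2004, Ola, law, Zephyr), (12, 2004, Ola, rd, Orion), (12, 2004, Uma, hr, Atlas), (12, 2004, Uma, k1, Zephyr), (12, 2004, Uma, law, Zephyr), (12, 2004, Uma, rd, Orion)}
Projecting to title, genre (24 duplicate(s) eliminated): {(Argo, law), (Atlas, hr), (Helix, k2), (Orion, ops), (Orion, rd), (Zephyr, k1), (Zephyr, law)}
Filtering on genre ≠ k2 ∧ title ≠ Atlas leaves {(Argo, law), (Orion, ops), (Orion, rd), (Zephyr, k1), (Zephyr, law)}.

{(Argo, law), (Orion, ops), (Orion, rd), (Zephyr, k1), (Zephyr, law)}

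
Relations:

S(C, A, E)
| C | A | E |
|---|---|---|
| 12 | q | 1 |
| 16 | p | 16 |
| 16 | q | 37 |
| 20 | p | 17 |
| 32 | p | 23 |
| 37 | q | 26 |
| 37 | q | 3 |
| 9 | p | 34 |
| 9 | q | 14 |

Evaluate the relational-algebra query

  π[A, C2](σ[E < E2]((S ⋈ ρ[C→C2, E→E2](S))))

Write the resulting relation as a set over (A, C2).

{(p, 20), (p, 32), (p, 9), (q, 16), (q, 37), (q, 9)}

ρ[C→C2, E→E2]: schema becomes (C2, A, E2); tuples unchanged.
Natural join on A: {(12, q, 1, 12, 1), (12, q, 1, 16, 37), (12, q, 1, 37, 26), (12, q, 1, 37, 3), (12, q, 1, 9, 14), (16, p, 16, 16, 16), (16, p, 16, 20, 17), (16, p, 16, 32, 23), (16, p, 16, 9, 34), (16, q, 37, 12, 1), (16, q, 37, 16, 37), (16, q, 37, 37, 26), (16, q, 37, 37, 3), (16, q, 37, 9, 14), (20, p, 17, 16, 16), (20, p, 17, 20, 17), (20, p, 17, 32, 23), (20, p, 17, 9, 34), (32, p, 23, 16, 16), (32, p, 23, 20, 17), (32, p, 23, 32, 23), (32, p, 23, 9, 34), (37, q, 26, 12, 1), (37, q, 26, 16, 37), (37, q, 26, 37, 26), (37, q, 26, 37, 3), (37, q, 26, 9, 14), (37, q, 3, 12, 1), (37, q, 3, 16, 37), (37, q, 3, 37, 26), (37, q, 3, 37, 3), (37, q, 3, 9, 14), (9, p, 34, 16, 16), (9, p, 34, 20, 17), (9, p, 34, 32, 23), (9, p, 34, 9, 34), (9, q, 14, 12, 1), (9, q, 14, 16, 37), (9, q, 14, 37, 26), (9, q, 14, 37, 3), (9, q, 14, 9, 14)}
Filtering on E < E2 leaves {(12, q, 1, 16, 37), (12, q, 1, 37, 26), (12, q, 1, 37, 3), (12, q, 1, 9, 14), (16, p, 16, 20, 17), (16, p, 16, 32, 23), (16, p, 16, 9, 34), (20, p, 17, 32, 23), (20, p, 17, 9, 34), (32, p, 23, 9, 34), (37, q, 26, 16, 37), (37, q, 3, 16, 37), (37, q, 3, 37, 26), (37, q, 3, 9, 14), (9, q, 14, 16, 37), (9, q, 14, 37, 26)}.
Projecting to A, C2 (10 duplicate(s) eliminated): {(p, 20), (p, 32), (p, 9), (q, 16), (q, 37), (q, 9)}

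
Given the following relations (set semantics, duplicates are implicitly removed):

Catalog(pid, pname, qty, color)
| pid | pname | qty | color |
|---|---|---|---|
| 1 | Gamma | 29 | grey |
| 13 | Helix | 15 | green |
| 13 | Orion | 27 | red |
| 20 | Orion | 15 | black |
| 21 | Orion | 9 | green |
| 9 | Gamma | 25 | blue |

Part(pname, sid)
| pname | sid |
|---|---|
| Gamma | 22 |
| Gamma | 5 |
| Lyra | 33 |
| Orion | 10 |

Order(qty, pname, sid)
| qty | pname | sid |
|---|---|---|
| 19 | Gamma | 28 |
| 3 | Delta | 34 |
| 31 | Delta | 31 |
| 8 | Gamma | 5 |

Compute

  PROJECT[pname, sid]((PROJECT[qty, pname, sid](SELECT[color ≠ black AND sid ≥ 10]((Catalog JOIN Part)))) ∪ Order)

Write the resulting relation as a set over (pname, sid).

{(Delta, 31), (Delta, 34), (Gamma, 22), (Gamma, 28), (Gamma, 5), (Orion, 10)}

Catalog ⋈ Part (natural join on pname): {(1, Gamma, 29, grey, 22), (1, Gamma, 29, grey, 5), (13, Orion, 27, red, 10), (20, Orion, 15, black, 10), (21, Orion, 9, green, 10), (9, Gamma, 25, blue, 22), (9, Gamma, 25, blue, 5)}
Selection color ≠ black AND sid ≥ 10: {(1, Gamma, 29, grey, 22), (13, Orion, 27, red, 10), (21, Orion, 9, green, 10), (9, Gamma, 25, blue, 22)}
π[qty, pname, sid]: project onto (qty, pname, sid) → {(25, Gamma, 22), (27, Orion, 10), (29, Gamma, 22), (9, Orion, 10)}
Set union of the two operands is {(19, Gamma, 28), (25, Gamma, 22), (27, Orion, 10), (29, Gamma, 22), (3, Delta, 34), (31, Delta, 31), (8, Gamma, 5), (9, Orion, 10)}.
π[pname, sid]: project onto (pname, sid) (2 duplicate(s) eliminated) → {(Delta, 31), (Delta, 34), (Gamma, 22), (Gamma, 28), (Gamma, 5), (Orion, 10)}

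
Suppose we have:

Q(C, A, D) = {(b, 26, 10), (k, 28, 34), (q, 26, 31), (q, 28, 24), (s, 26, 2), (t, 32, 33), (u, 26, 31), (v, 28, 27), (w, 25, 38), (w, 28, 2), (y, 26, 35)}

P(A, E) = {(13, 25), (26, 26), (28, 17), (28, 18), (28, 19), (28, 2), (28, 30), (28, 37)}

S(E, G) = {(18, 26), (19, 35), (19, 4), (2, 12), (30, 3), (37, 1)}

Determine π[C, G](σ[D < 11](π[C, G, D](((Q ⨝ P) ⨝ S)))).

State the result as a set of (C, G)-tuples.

Q ⋈ P (natural join on A): {(b, 26, 10, 26), (k, 28, 34, 17), (k, 28, 34, 18), (k, 28, 34, 19), (k, 28, 34, 2), (k, 28, 34, 30), (k, 28, 34, 37), (q, 26, 31, 26), (q, 28, 24, 17), (q, 28, 24, 18), (q, 28, 24, 19), (q, 28, 24, 2), (q, 28, 24, 30), (q, 28, 24, 37), (s, 26, 2, 26), (u, 26, 31, 26), (v, 28, 27, 17), (v, 28, 27, 18), (v, 28, 27, 19), (v, 28, 27, 2), (v, 28, 27, 30), (v, 28, 27, 37), (w, 28, 2, 17), (w, 28, 2, 18), (w, 28, 2, 19), (w, 28, 2, 2), (w, 28, 2, 30), (w, 28, 2, 37), (y, 26, 35, 26)}
(Q ⨝ P) ⋈ S (natural join on E): {(k, 28, 34, 18, 26), (k, 28, 34, 19, 35), (k, 28, 34, 19, 4), (k, 28, 34, 2, 12), (k, 28, 34, 30, 3), (k, 28, 34, 37, 1), (q, 28, 24, 18, 26), (q, 28, 24, 19, 35), (q, 28, 24, 19, 4), (q, 28, 24, 2, 12), (q, 28, 24, 30, 3), (q, 28, 24, 37, 1), (v, 28, 27, 18, 26), (v, 28, 27, 19, 35), (v, 28, 27, 19, 4), (v, 28, 27, 2, 12), (v, 28, 27, 30, 3), (v, 28, 27, 37, 1), (w, 28, 2, 18, 26), (w, 28, 2, 19, 35), (w, 28, 2, 19, 4), (w, 28, 2, 2, 12), (w, 28, 2, 30, 3), (w, 28, 2, 37, 1)}
Keep only column(s) C, G, D: {(k, 1, 34), (k, 12, 34), (k, 26, 34), (k, 3, 34), (k, 35, 34), (k, 4, 34), (q, 1, 24), (q, 12, 24), (q, 26, 24), (q, 3, 24), (q, 35, 24), (q, 4, 24), (v, 1, 27), (v, 12, 27), (v, 26, 27), (v, 3, 27), (v, 35, 27), (v, 4, 27), (w, 1, 2), (w, 12, 2), (w, 26, 2), (w, 3, 2), (w, 35, 2), (w, 4, 2)}
Selection D < 11: {(w, 1, 2), (w, 12, 2), (w, 26, 2), (w, 3, 2), (w, 35, 2), (w, 4, 2)}
Keep only column(s) C, G: {(w, 1), (w, 12), (w, 26), (w, 3), (w, 35), (w, 4)}

{(w, 1), (w, 12), (w, 26), (w, 3), (w, 35), (w, 4)}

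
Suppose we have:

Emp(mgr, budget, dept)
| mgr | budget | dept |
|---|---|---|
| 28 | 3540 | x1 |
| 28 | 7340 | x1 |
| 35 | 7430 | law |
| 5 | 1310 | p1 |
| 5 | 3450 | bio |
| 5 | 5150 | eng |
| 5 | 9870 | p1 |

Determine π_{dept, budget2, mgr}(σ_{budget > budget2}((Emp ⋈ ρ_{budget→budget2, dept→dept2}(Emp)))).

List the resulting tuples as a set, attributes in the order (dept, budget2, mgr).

{(bio, 1310, 5), (eng, 1310, 5), (eng, 3450, 5), (p1, 1310, 5), (p1, 3450, 5), (p1, 5150, 5), (x1, 3540, 28)}

ρ[budget→budget2, dept→dept2]: schema becomes (mgr, budget2, dept2); tuples unchanged.
Natural join on mgr: {(28, 3540, x1, 3540, x1), (28, 3540, x1, 7340, x1), (28, 7340, x1, 3540, x1), (28, 7340, x1, 7340, x1), (35, 7430, law, 7430, law), (5, 1310, p1, 1310, p1), (5, 1310, p1, 3450, bio), (5, 1310, p1, 5150, eng), (5, 1310, p1, 9870, p1), (5, 3450, bio, 1310, p1), (5, 3450, bio, 3450, bio), (5, 3450, bio, 5150, eng), (5, 3450, bio, 9870, p1), (5, 5150, eng, 1310, p1), (5, 5150, eng, 3450, bio), (5, 5150, eng, 5150, eng), (5, 5150, eng, 9870, p1), (5, 9870, p1, 1310, p1), (5, 9870, p1, 3450, bio), (5, 9870, p1, 5150, eng), (5, 9870, p1, 9870, p1)}
Filtering on budget > budget2 leaves {(28, 7340, x1, 3540, x1), (5, 3450, bio, 1310, p1), (5, 5150, eng, 1310, p1), (5, 5150, eng, 3450, bio), (5, 9870, p1, 1310, p1), (5, 9870, p1, 3450, bio), (5, 9870, p1, 5150, eng)}.
π[dept, budget2, mgr]: project onto (dept, budget2, mgr) → {(bio, 1310, 5), (eng, 1310, 5), (eng, 3450, 5), (p1, 1310, 5), (p1, 3450, 5), (p1, 5150, 5), (x1, 3540, 28)}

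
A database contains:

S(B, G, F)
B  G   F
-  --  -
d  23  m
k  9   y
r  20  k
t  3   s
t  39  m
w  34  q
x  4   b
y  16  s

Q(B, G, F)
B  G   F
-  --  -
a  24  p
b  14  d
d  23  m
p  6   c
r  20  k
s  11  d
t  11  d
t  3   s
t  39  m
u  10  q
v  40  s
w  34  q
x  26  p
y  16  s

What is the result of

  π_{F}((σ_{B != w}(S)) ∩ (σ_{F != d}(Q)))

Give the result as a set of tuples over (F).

σ[B != w]: keep tuples satisfying B != w → {(d, 23, m), (k, 9, y), (r, 20, k), (t, 3, s), (t, 39, m), (x, 4, b), (y, 16, s)}
σ[F != d]: keep tuples satisfying F != d → {(a, 24, p), (d, 23, m), (p, 6, c), (r, 20, k), (t, 3, s), (t, 39, m), (u, 10, q), (v, 40, s), (w, 34, q), (x, 26, p), (y, 16, s)}
Set intersection of the two operands is {(d, 23, m), (r, 20, k), (t, 3, s), (t, 39, m), (y, 16, s)}.
Projecting to F (2 duplicate(s) eliminated): {k, m, s}

{k, m, s}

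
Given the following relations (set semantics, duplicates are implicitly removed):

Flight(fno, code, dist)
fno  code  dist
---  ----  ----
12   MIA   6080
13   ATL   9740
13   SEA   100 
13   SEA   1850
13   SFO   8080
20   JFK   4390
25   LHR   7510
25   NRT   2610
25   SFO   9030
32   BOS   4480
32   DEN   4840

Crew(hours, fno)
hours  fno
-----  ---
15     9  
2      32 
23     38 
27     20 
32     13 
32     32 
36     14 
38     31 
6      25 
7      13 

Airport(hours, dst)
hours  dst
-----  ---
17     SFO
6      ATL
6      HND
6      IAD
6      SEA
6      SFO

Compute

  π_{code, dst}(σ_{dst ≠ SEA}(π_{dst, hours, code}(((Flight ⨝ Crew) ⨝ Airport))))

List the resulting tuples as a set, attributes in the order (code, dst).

{(LHR, ATL), (LHR, HND), (LHR, IAD), (LHR, SFO), (NRT, ATL), (NRT, HND), (NRT, IAD), (NRT, SFO), (SFO, ATL), (SFO, HND), (SFO, IAD), (SFO, SFO)}

Flight ⋈ Crew (natural join on fno): {(13, ATL, 9740, 32), (13, ATL, 9740, 7), (13, SEA, 100, 32), (13, SEA, 100, 7), (13, SEA, 1850, 32), (13, SEA, 1850, 7), (13, SFO, 8080, 32), (13, SFO, 8080, 7), (20, JFK, 4390, 27), (25, LHR, 7510, 6), (25, NRT, 2610, 6), (25, SFO, 9030, 6), (32, BOS, 4480, 2), (32, BOS, 4480, 32), (32, DEN, 4840, 2), (32, DEN, 4840, 32)}
(Flight ⨝ Crew) ⋈ Airport (natural join on hours): {(25, LHR, 7510, 6, ATL), (25, LHR, 7510, 6, HND), (25, LHR, 7510, 6, IAD), (25, LHR, 7510, 6, SEA), (25, LHR, 7510, 6, SFO), (25, NRT, 2610, 6, ATL), (25, NRT, 2610, 6, HND), (25, NRT, 2610, 6, IAD), (25, NRT, 2610, 6, SEA), (25, NRT, 2610, 6, SFO), (25, SFO, 9030, 6, ATL), (25, SFO, 9030, 6, HND), (25, SFO, 9030, 6, IAD), (25, SFO, 9030, 6, SEA), (25, SFO, 9030, 6, SFO)}
Projecting to dst, hours, code: {(ATL, 6, LHR), (ATL, 6, NRT), (ATL, 6, SFO), (HND, 6, LHR), (HND, 6, NRT), (HND, 6, SFO), (IAD, 6, LHR), (IAD, 6, NRT), (IAD, 6, SFO), (SEA, 6, LHR), (SEA, 6, NRT), (SEA, 6, SFO), (SFO, 6, LHR), (SFO, 6, NRT), (SFO, 6, SFO)}
σ[dst ≠ SEA]: keep tuples satisfying dst ≠ SEA → {(ATL, 6, LHR), (ATL, 6, NRT), (ATL, 6, SFO), (HND, 6, LHR), (HND, 6, NRT), (HND, 6, SFO), (IAD, 6, LHR), (IAD, 6, NRT), (IAD, 6, SFO), (SFO, 6, LHR), (SFO, 6, NRT), (SFO, 6, SFO)}
Projecting to code, dst: {(LHR, ATL), (LHR, HND), (LHR, IAD), (LHR, SFO), (NRT, ATL), (NRT, HND), (NRT, IAD), (NRT, SFO), (SFO, ATL), (SFO, HND), (SFO, IAD), (SFO, SFO)}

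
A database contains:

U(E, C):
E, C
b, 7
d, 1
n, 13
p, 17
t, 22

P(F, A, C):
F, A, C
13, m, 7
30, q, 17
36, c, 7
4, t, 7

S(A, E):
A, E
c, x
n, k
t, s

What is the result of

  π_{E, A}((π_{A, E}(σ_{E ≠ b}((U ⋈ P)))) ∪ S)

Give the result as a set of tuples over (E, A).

{(k, n), (p, q), (s, t), (x, c)}

Joining U and P on C yields {(b, 7, 13, m), (b, 7, 36, c), (b, 7, 4, t), (p, 17, 30, q)}.
Selection E ≠ b: {(p, 17, 30, q)}
Keep only column(s) A, E: {(q, p)}
Taking the union: {(c, x), (n, k), (q, p), (t, s)}
Keep only column(s) E, A: {(k, n), (p, q), (s, t), (x, c)}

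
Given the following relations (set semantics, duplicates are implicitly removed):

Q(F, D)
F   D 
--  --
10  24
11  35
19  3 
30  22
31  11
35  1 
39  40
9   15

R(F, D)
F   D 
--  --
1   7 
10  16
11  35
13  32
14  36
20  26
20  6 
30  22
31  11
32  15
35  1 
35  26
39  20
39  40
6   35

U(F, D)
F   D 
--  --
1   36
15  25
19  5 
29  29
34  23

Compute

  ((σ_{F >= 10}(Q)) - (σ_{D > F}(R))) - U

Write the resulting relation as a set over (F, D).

{(10, 24), (19, 3), (30, 22), (31, 11), (35, 1)}

σ[F >= 10]: keep tuples satisfying F >= 10 → {(10, 24), (11, 35), (19, 3), (30, 22), (31, 11), (35, 1), (39, 40)}
σ[D > F]: keep tuples satisfying D > F → {(1, 7), (10, 16), (11, 35), (13, 32), (14, 36), (20, 26), (39, 40), (6, 35)}
Taking the difference: {(10, 24), (19, 3), (30, 22), (31, 11), (35, 1)}
Taking the difference: {(10, 24), (19, 3), (30, 22), (31, 11), (35, 1)}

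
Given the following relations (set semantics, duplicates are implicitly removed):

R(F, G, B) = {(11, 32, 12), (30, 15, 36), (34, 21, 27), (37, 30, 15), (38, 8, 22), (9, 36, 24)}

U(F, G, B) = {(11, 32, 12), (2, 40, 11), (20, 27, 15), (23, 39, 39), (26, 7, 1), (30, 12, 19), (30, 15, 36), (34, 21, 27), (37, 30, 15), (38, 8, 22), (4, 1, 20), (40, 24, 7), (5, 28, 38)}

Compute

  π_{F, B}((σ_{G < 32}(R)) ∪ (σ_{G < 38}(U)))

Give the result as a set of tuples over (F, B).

{(11, 12), (20, 15), (26, 1), (30, 19), (30, 36), (34, 27), (37, 15), (38, 22), (4, 20), (40, 7), (5, 38)}

Filtering on G < 32 leaves {(30, 15, 36), (34, 21, 27), (37, 30, 15), (38, 8, 22)}.
Filtering on G < 38 leaves {(11, 32, 12), (20, 27, 15), (26, 7, 1), (30, 12, 19), (30, 15, 36), (34, 21, 27), (37, 30, 15), (38, 8, 22), (4, 1, 20), (40, 24, 7), (5, 28, 38)}.
Union: {(30, 15, 36), (34, 21, 27), (37, 30, 15), (38, 8, 22)} with {(11, 32, 12), (20, 27, 15), (26, 7, 1), (30, 12, 19), (30, 15, 36), (34, 21, 27), (37, 30, 15), (38, 8, 22), (4, 1, 20), (40, 24, 7), (5, 28, 38)} → {(11, 32, 12), (20, 27, 15), (26, 7, 1), (30, 12, 19), (30, 15, 36), (34, 21, 27), (37, 30, 15), (38, 8, 22), (4, 1, 20), (40, 24, 7), (5, 28, 38)}
π[F, B]: project onto (F, B) → {(11, 12), (20, 15), (26, 1), (30, 19), (30, 36), (34, 27), (37, 15), (38, 22), (4, 20), (40, 7), (5, 38)}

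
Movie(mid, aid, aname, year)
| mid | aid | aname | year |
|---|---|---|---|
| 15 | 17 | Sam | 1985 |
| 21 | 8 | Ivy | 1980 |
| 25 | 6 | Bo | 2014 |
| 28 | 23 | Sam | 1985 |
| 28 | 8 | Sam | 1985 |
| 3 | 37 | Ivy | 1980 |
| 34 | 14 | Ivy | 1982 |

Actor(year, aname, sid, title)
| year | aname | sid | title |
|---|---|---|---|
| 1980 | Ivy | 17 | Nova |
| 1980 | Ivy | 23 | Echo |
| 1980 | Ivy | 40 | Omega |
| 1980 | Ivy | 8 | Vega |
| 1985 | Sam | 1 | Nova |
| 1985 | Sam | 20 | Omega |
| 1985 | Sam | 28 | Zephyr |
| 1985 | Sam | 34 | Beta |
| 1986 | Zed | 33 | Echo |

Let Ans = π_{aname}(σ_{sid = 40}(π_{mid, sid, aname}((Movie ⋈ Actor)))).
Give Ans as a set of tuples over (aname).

{Ivy}

Movie ⋈ Actor (natural join on aname, year): {(15, 17, Sam, 1985, 1, Nova), (15, 17, Sam, 1985, 20, Omega), (15, 17, Sam, 1985, 28, Zephyr), (15, 17, Sam, 1985, 34, Beta), (21, 8, Ivy, 1980, 17, Nova), (21, 8, Ivy, 1980, 23, Echo), (21, 8, Ivy, 1980, 40, Omega), (21, 8, Ivy, 1980, 8, Vega), (28, 23, Sam, 1985, 1, Nova), (28, 23, Sam, 1985, 20, Omega), (28, 23, Sam, 1985, 28, Zephyr), (28, 23, Sam, 1985, 34, Beta), (28, 8, Sam, 1985, 1, Nova), (28, 8, Sam, 1985, 20, Omega), (28, 8, Sam, 1985, 28, Zephyr), (28, 8, Sam, 1985, 34, Beta), (3, 37, Ivy, 1980, 17, Nova), (3, 37, Ivy, 1980, 23, Echo), (3, 37, Ivy, 1980, 40, Omega), (3, 37, Ivy, 1980, 8, Vega)}
π[mid, sid, aname]: project onto (mid, sid, aname) (4 duplicate(s) eliminated) → {(15, 1, Sam), (15, 20, Sam), (15, 28, Sam), (15, 34, Sam), (21, 17, Ivy), (21, 23, Ivy), (21, 40, Ivy), (21, 8, Ivy), (28, 1, Sam), (28, 20, Sam), (28, 28, Sam), (28, 34, Sam), (3, 17, Ivy), (3, 23, Ivy), (3, 40, Ivy), (3, 8, Ivy)}
Filtering on sid = 40 leaves {(21, 40, Ivy), (3, 40, Ivy)}.
π[aname]: project onto (aname) (1 duplicate(s) eliminated) → {Ivy}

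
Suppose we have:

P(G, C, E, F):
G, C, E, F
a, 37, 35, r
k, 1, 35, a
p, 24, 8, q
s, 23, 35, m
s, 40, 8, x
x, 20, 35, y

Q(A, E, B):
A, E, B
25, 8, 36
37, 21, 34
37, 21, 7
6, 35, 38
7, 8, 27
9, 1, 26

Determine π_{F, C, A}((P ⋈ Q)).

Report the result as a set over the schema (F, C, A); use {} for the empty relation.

{(a, 1, 6), (m, 23, 6), (q, 24, 25), (q, 24, 7), (r, 37, 6), (x, 40, 25), (x, 40, 7), (y, 20, 6)}

Natural join on E: {(a, 37, 35, r, 6, 38), (k, 1, 35, a, 6, 38), (p, 24, 8, q, 25, 36), (p, 24, 8, q, 7, 27), (s, 23, 35, m, 6, 38), (s, 40, 8, x, 25, 36), (s, 40, 8, x, 7, 27), (x, 20, 35, y, 6, 38)}
π[F, C, A]: project onto (F, C, A) → {(a, 1, 6), (m, 23, 6), (q, 24, 25), (q, 24, 7), (r, 37, 6), (x, 40, 25), (x, 40, 7), (y, 20, 6)}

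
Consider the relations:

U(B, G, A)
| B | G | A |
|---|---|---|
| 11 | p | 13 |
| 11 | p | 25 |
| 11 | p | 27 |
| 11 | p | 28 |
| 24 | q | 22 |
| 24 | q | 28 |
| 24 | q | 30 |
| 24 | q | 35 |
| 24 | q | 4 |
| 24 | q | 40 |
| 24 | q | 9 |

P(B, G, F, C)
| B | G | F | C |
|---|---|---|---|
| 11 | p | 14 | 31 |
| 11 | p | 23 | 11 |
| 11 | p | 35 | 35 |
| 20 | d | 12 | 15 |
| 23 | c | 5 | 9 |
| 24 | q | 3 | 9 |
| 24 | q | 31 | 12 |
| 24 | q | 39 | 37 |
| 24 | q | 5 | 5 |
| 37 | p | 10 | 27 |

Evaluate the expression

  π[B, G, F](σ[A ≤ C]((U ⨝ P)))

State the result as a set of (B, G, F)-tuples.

{(11, p, 14), (11, p, 35), (24, q, 3), (24, q, 31), (24, q, 39), (24, q, 5)}

U ⋈ P (natural join on B, G): {(11, p, 13, 14, 31), (11, p, 13, 23, 11), (11, p, 13, 35, 35), (11, p, 25, 14, 31), (11, p, 25, 23, 11), (11, p, 25, 35, 35), (11, p, 27, 14, 31), (11, p, 27, 23, 11), (11, p, 27, 35, 35), (11, p, 28, 14, 31), (11, p, 28, 23, 11), (11, p, 28, 35, 35), (24, q, 22, 3, 9), (24, q, 22, 31, 12), (24, q, 22, 39, 37), (24, q, 22, 5, 5), (24, q, 28, 3, 9), (24, q, 28, 31, 12), (24, q, 28, 39, 37), (24, q, 28, 5, 5), (24, q, 30, 3, 9), (24, q, 30, 31, 12), (24, q, 30, 39, 37), (24, q, 30, 5, 5), (24, q, 35, 3, 9), (24, q, 35, 31, 12), (24, q, 35, 39, 37), (24, q, 35, 5, 5), (24, q, 4, 3, 9), (24, q, 4, 31, 12), (24, q, 4, 39, 37), (24, q, 4, 5, 5), (24, q, 40, 3, 9), (24, q, 40, 31, 12), (24, q, 40, 39, 37), (24, q, 40, 5, 5), (24, q, 9, 3, 9), (24, q, 9, 31, 12), (24, q, 9, 39, 37), (24, q, 9, 5, 5)}
Selection A ≤ C: {(11, p, 13, 14, 31), (11, p, 13, 35, 35), (11, p, 25, 14, 31), (11, p, 25, 35, 35), (11, p, 27, 14, 31), (11, p, 27, 35, 35), (11, p, 28, 14, 31), (11, p, 28, 35, 35), (24, q, 22, 39, 37), (24, q, 28, 39, 37), (24, q, 30, 39, 37), (24, q, 35, 39, 37), (24, q, 4, 3, 9), (24, q, 4, 31, 12), (24, q, 4, 39, 37), (24, q, 4, 5, 5), (24, q, 9, 3, 9), (24, q, 9, 31, 12), (24, q, 9, 39, 37)}
Keep only column(s) B, G, F (13 duplicate(s) eliminated): {(11, p, 14), (11, p, 35), (24, q, 3), (24, q, 31), (24, q, 39), (24, q, 5)}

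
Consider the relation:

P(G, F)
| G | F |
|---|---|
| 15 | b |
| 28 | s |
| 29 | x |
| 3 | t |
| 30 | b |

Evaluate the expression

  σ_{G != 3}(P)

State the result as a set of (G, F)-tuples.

{(15, b), (28, s), (29, x), (30, b)}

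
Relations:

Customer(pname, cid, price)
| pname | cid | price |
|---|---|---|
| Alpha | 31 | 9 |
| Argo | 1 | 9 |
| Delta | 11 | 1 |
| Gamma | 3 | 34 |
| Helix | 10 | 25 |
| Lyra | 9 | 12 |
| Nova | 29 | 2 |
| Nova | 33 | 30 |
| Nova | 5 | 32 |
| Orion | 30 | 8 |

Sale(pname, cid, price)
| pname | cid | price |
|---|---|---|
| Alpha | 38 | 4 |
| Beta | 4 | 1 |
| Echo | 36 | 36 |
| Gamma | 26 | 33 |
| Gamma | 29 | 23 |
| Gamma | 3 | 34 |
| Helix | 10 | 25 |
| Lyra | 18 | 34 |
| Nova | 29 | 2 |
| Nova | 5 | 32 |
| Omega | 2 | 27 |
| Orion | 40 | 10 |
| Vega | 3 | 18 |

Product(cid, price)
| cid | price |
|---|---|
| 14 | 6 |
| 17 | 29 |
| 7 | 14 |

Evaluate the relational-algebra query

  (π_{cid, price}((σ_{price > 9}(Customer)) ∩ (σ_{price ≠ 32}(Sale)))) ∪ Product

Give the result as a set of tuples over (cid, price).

{(10, 25), (14, 6), (17, 29), (3, 34), (7, 14)}

Apply σ_{price > 9}; surviving tuples: {(Gamma, 3, 34), (Helix, 10, 25), (Lyra, 9, 12), (Nova, 33, 30), (Nova, 5, 32)}
Apply σ_{price ≠ 32}; surviving tuples: {(Alpha, 38, 4), (Beta, 4, 1), (Echo, 36, 36), (Gamma, 26, 33), (Gamma, 29, 23), (Gamma, 3, 34), (Helix, 10, 25), (Lyra, 18, 34), (Nova, 29, 2), (Omega, 2, 27), (Orion, 40, 10), (Vega, 3, 18)}
Set intersection of the two operands is {(Gamma, 3, 34), (Helix, 10, 25)}.
π_{cid, price} gives {(10, 25), (3, 34)}.
Set union of the two operands is {(10, 25), (14, 6), (17, 29), (3, 34), (7, 14)}.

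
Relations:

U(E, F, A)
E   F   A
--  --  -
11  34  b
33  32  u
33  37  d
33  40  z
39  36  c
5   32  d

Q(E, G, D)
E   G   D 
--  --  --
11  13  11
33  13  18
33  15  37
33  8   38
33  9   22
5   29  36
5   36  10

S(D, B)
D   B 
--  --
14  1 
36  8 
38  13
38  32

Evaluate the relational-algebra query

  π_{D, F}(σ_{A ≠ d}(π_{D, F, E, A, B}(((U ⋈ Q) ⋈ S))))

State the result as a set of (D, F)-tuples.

Joining U and Q on E yields {(11, 34, b, 13, 11), (33, 32, u, 13, 18), (33, 32, u, 15, 37), (33, 32, u, 8, 38), (33, 32, u, 9, 22), (33, 37, d, 13, 18), (33, 37, d, 15, 37), (33, 37, d, 8, 38), (33, 37, d, 9, 22), (33, 40, z, 13, 18), (33, 40, z, 15, 37), (33, 40, z, 8, 38), (33, 40, z, 9, 22), (5, 32, d, 29, 36), (5, 32, d, 36, 10)}.
Joining (U ⋈ Q) and S on D yields {(33, 32, u, 8, 38, 13), (33, 32, u, 8, 38, 32), (33, 37, d, 8, 38, 13), (33, 37, d, 8, 38, 32), (33, 40, z, 8, 38, 13), (33, 40, z, 8, 38, 32), (5, 32, d, 29, 36, 8)}.
Projecting to D, F, E, A, B: {(36, 32, 5, d, 8), (38, 32, 33, u, 13), (38, 32, 33, u, 32), (38, 37, 33, d, 13), (38, 37, 33, d, 32), (38, 40, 33, z, 13), (38, 40, 33, z, 32)}
σ[A ≠ d]: keep tuples satisfying A ≠ d → {(38, 32, 33, u, 13), (38, 32, 33, u, 32), (38, 40, 33, z, 13), (38, 40, 33, z, 32)}
Projecting to D, F (2 duplicate(s) eliminated): {(38, 32), (38, 40)}

{(38, 32), (38, 40)}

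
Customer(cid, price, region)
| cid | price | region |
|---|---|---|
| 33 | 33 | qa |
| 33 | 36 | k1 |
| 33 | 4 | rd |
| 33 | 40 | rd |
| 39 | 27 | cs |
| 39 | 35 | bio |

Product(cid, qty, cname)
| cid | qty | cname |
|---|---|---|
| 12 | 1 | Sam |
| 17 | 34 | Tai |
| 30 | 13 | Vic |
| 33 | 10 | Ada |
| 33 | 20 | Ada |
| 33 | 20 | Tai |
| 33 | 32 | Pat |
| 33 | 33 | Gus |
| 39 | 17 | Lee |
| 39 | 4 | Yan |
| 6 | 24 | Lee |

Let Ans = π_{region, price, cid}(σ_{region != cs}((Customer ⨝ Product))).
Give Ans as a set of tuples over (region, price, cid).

{(bio, 35, 39), (k1, 36, 33), (qa, 33, 33), (rd, 4, 33), (rd, 40, 33)}

Customer ⋈ Product (natural join on cid): {(33, 33, qa, 10, Ada), (33, 33, qa, 20, Ada), (33, 33, qa, 20, Tai), (33, 33, qa, 32, Pat), (33, 33, qa, 33, Gus), (33, 36, k1, 10, Ada), (33, 36, k1, 20, Ada), (33, 36, k1, 20, Tai), (33, 36, k1, 32, Pat), (33, 36, k1, 33, Gus), (33, 4, rd, 10, Ada), (33, 4, rd, 20, Ada), (33, 4, rd, 20, Tai), (33, 4, rd, 32, Pat), (33, 4, rd, 33, Gus), (33, 40, rd, 10, Ada), (33, 40, rd, 20, Ada), (33, 40, rd, 20, Tai), (33, 40, rd, 32, Pat), (33, 40, rd, 33, Gus), (39, 27, cs, 17, Lee), (39, 27, cs, 4, Yan), (39, 35, bio, 17, Lee), (39, 35, bio, 4, Yan)}
Selection region != cs: {(33, 33, qa, 10, Ada), (33, 33, qa, 20, Ada), (33, 33, qa, 20, Tai), (33, 33, qa, 32, Pat), (33, 33, qa, 33, Gus), (33, 36, k1, 10, Ada), (33, 36, k1, 20, Ada), (33, 36, k1, 20, Tai), (33, 36, k1, 32, Pat), (33, 36, k1, 33, Gus), (33, 4, rd, 10, Ada), (33, 4, rd, 20, Ada), (33, 4, rd, 20, Tai), (33, 4, rd, 32, Pat), (33, 4, rd, 33, Gus), (33, 40, rd, 10, Ada), (33, 40, rd, 20, Ada), (33, 40, rd, 20, Tai), (33, 40, rd, 32, Pat), (33, 40, rd, 33, Gus), (39, 35, bio, 17, Lee), (39, 35, bio, 4, Yan)}
Projecting to region, price, cid (17 duplicate(s) eliminated): {(bio, 35, 39), (k1, 36, 33), (qa, 33, 33), (rd, 4, 33), (rd, 40, 33)}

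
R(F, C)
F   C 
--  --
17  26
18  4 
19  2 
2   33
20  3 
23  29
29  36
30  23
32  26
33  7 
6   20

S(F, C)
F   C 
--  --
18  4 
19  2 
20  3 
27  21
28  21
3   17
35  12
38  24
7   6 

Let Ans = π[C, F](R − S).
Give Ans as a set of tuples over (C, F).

{(20, 6), (23, 30), (26, 17), (26, 32), (29, 23), (33, 2), (36, 29), (7, 33)}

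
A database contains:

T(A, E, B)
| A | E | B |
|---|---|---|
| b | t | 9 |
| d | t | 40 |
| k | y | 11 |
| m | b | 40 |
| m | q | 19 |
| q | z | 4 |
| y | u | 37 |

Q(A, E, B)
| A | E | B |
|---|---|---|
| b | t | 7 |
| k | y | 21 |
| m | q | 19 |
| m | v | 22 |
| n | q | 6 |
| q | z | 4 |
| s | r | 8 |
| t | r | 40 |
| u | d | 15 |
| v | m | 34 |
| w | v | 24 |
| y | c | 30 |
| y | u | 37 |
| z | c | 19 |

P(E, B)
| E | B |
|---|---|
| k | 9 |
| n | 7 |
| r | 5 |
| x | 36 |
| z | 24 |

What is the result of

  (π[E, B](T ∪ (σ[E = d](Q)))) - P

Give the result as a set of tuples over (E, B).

{(b, 40), (d, 15), (q, 19), (t, 40), (t, 9), (u, 37), (y, 11), (z, 4)}

Filtering on E = d leaves {(u, d, 15)}.
Union: {(b, t, 9), (d, t, 40), (k, y, 11), (m, b, 40), (m, q, 19), (q, z, 4), (y, u, 37)} with {(u, d, 15)} → {(b, t, 9), (d, t, 40), (k, y, 11), (m, b, 40), (m, q, 19), (q, z, 4), (u, d, 15), (y, u, 37)}
Projecting to E, B: {(b, 40), (d, 15), (q, 19), (t, 40), (t, 9), (u, 37), (y, 11), (z, 4)}
Difference: {(b, 40), (d, 15), (q, 19), (t, 40), (t, 9), (u, 37), (y, 11), (z, 4)} with {(k, 9), (n, 7), (r, 5), (x, 36), (z, 24)} → {(b, 40), (d, 15), (q, 19), (t, 40), (t, 9), (u, 37), (y, 11), (z, 4)}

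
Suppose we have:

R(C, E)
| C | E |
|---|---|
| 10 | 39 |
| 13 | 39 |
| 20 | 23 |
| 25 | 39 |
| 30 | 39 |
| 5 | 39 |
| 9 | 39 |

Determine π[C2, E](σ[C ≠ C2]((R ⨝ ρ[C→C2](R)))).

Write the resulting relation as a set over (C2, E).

ρ[C→C2]: schema becomes (C2, E); tuples unchanged.
R ⋈ ρ[C→C2](R) (natural join on E): {(10, 39, 10), (10, 39, 13), (10, 39, 25), (10, 39, 30), (10, 39, 5), (10, 39, 9), (13, 39, 10), (13, 39, 13), (13, 39, 25), (13, 39, 30), (13, 39, 5), (13, 39, 9), (20, 23, 20), (25, 39, 10), (25, 39, 13), (25, 39, 25), (25, 39, 30), (25, 39, 5), (25, 39, 9), (30, 39, 10), (30, 39, 13), (30, 39, 25), (30, 39, 30), (30, 39, 5), (30, 39, 9), (5, 39, 10), (5, 39, 13), (5, 39, 25), (5, 39, 30), (5, 39, 5), (5, 39, 9), (9, 39, 10), (9, 39, 13), (9, 39, 25), (9, 39, 30), (9, 39, 5), (9, 39, 9)}
Apply σ_{C ≠ C2}; surviving tuples: {(10, 39, 13), (10, 39, 25), (10, 39, 30), (10, 39, 5), (10, 39, 9), (13, 39, 10), (13, 39, 25), (13, 39, 30), (13, 39, 5), (13, 39, 9), (25, 39, 10), (25, 39, 13), (25, 39, 30), (25, 39, 5), (25, 39, 9), (30, 39, 10), (30, 39, 13), (30, 39, 25), (30, 39, 5), (30, 39, 9), (5, 39, 10), (5, 39, 13), (5, 39, 25), (5, 39, 30), (5, 39, 9), (9, 39, 10), (9, 39, 13), (9, 39, 25), (9, 39, 30), (9, 39, 5)}
π_{C2, E} gives {(10, 39), (13, 39), (25, 39), (30, 39), (5, 39), (9, 39)} (24 duplicate(s) eliminated).

{(10, 39), (13, 39), (25, 39), (30, 39), (5, 39), (9, 39)}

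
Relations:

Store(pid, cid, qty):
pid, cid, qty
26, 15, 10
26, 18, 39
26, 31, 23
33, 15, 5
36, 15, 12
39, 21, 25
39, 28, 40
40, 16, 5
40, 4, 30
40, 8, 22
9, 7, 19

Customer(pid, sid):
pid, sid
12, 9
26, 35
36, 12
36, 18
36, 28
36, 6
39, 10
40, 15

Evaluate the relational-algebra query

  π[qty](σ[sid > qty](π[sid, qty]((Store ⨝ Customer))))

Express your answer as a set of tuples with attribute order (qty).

{10, 12, 23, 5}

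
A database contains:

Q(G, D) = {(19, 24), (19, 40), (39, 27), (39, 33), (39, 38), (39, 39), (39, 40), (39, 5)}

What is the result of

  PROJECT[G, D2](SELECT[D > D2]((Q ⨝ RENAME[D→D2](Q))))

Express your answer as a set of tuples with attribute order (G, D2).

ρ[D→D2]: schema becomes (G, D2); tuples unchanged.
Q ⋈ RENAME[D→D2](Q) (natural join on G): {(19, 24, 24), (19, 24, 40), (19, 40, 24), (19, 40, 40), (39, 27, 27), (39, 27, 33), (39, 27, 38), (39, 27, 39), (39, 27, 40), (39, 27, 5), (39, 33, 27), (39, 33, 33), (39, 33, 38), (39, 33, 39), (39, 33, 40), (39, 33, 5), (39, 38, 27), (39, 38, 33), (39, 38, 38), (39, 38, 39), (39, 38, 40), (39, 38, 5), (39, 39, 27), (39, 39, 33), (39, 39, 38), (39, 39, 39), (39, 39, 40), (39, 39, 5), (39, 40, 27), (39, 40, 33), (39, 40, 38), (39, 40, 39), (39, 40, 40), (39, 40, 5), (39, 5, 27), (39, 5, 33), (39, 5, 38), (39, 5, 39), (39, 5, 40), (39, 5, 5)}
Apply σ_{D > D2}; surviving tuples: {(19, 40, 24), (39, 27, 5), (39, 33, 27), (39, 33, 5), (39, 38, 27), (39, 38, 33), (39, 38, 5), (39, 39, 27), (39, 39, 33), (39, 39, 38), (39, 39, 5), (39, 40, 27), (39, 40, 33), (39, 40, 38), (39, 40, 39), (39, 40, 5)}
Keep only column(s) G, D2 (10 duplicate(s) eliminated): {(19, 24), (39, 27), (39, 33), (39, 38), (39, 39), (39, 5)}

{(19, 24), (39, 27), (39, 33), (39, 38), (39, 39), (39, 5)}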